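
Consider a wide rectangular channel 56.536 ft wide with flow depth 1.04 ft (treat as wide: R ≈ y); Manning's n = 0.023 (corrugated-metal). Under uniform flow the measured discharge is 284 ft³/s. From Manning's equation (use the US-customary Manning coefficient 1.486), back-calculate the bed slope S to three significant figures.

0.00530

A = b·y = 56.536 × 1.04 = 58.80 ft²
Wide channel: R ≈ y = 1.04 ft
S = (Q·n / (1.486·A·R^(2/3)))² = (284×0.023 / (1.486×58.80×1.026))² = 0.005304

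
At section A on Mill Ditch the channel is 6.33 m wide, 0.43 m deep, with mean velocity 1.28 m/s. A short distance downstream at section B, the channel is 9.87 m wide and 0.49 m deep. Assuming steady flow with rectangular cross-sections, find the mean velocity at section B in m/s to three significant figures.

Q = A₁V₁ = (6.33×0.43) × 1.28 = 3.484 m³/s
A₂ = 9.87 × 0.49 = 4.836 m²
V₂ = Q/A₂ = 3.484/4.836 = 0.7204 m/s

0.720 m/s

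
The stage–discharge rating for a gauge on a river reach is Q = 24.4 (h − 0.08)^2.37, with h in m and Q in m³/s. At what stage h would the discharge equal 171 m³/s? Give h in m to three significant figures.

h − h₀ = (Q/C)^(1/b) = (171/24.4)^(1/2.37) = 2.274 m
h = 0.08 + 2.274 = 2.354 m

2.35 m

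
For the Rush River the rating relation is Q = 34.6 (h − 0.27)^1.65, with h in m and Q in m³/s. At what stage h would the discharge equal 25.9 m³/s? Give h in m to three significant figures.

h − h₀ = (Q/C)^(1/b) = (25.9/34.6)^(1/1.65) = 0.8390 m
h = 0.27 + 0.8390 = 1.109 m

1.11 m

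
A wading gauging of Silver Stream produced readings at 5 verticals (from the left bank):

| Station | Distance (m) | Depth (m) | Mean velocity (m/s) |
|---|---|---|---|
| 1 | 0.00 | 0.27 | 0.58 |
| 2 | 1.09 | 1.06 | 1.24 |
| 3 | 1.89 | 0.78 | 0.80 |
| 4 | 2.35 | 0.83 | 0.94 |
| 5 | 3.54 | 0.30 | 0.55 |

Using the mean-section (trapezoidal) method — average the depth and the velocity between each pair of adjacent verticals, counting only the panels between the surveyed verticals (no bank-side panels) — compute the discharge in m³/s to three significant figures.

Panel 1-2: Δb = 1.09 m, d̄ = (0.27+1.06)/2 = 0.665, v̄ = (0.58+1.24)/2 = 0.91 → q = 1.09×0.665×0.91 = 0.6596 m³/s
Panel 2-3: Δb = 0.8 m, d̄ = (1.06+0.78)/2 = 0.92, v̄ = (1.24+0.80)/2 = 1.02 → q = 0.8×0.92×1.02 = 0.7507 m³/s
Panel 3-4: Δb = 0.46 m, d̄ = (0.78+0.83)/2 = 0.805, v̄ = (0.80+0.94)/2 = 0.87 → q = 0.46×0.805×0.87 = 0.3222 m³/s
Panel 4-5: Δb = 1.19 m, d̄ = (0.83+0.30)/2 = 0.565, v̄ = (0.94+0.55)/2 = 0.745 → q = 1.19×0.565×0.745 = 0.5009 m³/s
Q = Σ q = 2.233 m³/s

2.23 m³/s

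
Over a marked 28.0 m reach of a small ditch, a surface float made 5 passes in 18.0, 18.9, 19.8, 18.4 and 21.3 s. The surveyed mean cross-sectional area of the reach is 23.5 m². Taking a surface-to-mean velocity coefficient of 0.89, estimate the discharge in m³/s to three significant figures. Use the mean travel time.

30.4 m³/s

t̄ = (18.0 + 18.9 + 19.8 + 18.4 + 21.3) / 5 = 19.28 s
v_surface = L / t̄ = 28.0 / 19.28 = 1.452 m/s
v_mean = 0.89 × 1.452 = 1.293 m/s
Q = A × v_mean = 23.5 × 1.293 = 30.37 m³/s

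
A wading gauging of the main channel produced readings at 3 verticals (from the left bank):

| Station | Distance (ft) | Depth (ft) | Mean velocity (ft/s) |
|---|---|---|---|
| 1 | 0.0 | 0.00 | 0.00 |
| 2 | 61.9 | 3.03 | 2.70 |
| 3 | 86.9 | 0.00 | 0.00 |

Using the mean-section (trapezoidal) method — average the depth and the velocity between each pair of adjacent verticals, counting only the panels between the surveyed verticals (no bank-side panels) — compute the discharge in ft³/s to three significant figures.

178 ft³/s

Panel 1-2: Δb = 61.9 ft, d̄ = (0.00+3.03)/2 = 1.515, v̄ = (0.00+2.70)/2 = 1.35 → q = 61.9×1.515×1.35 = 126.6 ft³/s
Panel 2-3: Δb = 25 ft, d̄ = (3.03+0.00)/2 = 1.515, v̄ = (2.70+0.00)/2 = 1.35 → q = 25×1.515×1.35 = 51.13 ft³/s
Q = Σ q = 177.7 ft³/s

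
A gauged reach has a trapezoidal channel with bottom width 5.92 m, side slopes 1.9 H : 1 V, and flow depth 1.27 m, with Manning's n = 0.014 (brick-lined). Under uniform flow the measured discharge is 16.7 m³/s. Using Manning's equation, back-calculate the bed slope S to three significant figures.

A = (b + z·y)·y = (5.92 + 1.9×1.27)×1.27 = 10.58 m²
P = b + 2y√(1+z²) = 5.92 + 2×1.27×√(1+1.9²) = 11.37 m
R = A/P = 10.58/11.37 = 0.9305 m
S = (Q·n / (1·A·R^(2/3)))² = (16.7×0.014 / (1×10.58×0.9531))² = 0.0005373

0.000537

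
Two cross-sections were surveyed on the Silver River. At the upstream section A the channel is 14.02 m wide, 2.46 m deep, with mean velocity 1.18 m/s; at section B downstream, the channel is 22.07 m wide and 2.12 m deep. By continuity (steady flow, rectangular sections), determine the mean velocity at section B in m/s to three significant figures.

Q = A₁V₁ = (14.02×2.46) × 1.18 = 40.70 m³/s
A₂ = 22.07 × 2.12 = 46.79 m²
V₂ = Q/A₂ = 40.70/46.79 = 0.8698 m/s

0.870 m/s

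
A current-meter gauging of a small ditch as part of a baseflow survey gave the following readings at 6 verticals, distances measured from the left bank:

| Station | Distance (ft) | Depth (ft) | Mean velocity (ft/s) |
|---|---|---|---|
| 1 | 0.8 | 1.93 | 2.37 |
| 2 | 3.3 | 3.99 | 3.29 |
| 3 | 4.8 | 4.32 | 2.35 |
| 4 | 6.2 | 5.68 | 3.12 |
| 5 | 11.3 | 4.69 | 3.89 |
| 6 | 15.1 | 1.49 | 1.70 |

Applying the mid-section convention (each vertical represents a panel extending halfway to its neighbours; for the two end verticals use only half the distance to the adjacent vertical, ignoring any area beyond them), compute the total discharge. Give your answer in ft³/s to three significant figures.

w_1 = (3.3 − 0.8)/2 = 1.25 ft; q_1 = 2.37 × 1.93 × 1.25 = 5.718 ft³/s
w_2 = (4.8 − 0.8)/2 = 2 ft; q_2 = 3.29 × 3.99 × 2 = 26.25 ft³/s
w_3 = (6.2 − 3.3)/2 = 1.45 ft; q_3 = 2.35 × 4.32 × 1.45 = 14.72 ft³/s
w_4 = (11.3 − 4.8)/2 = 3.25 ft; q_4 = 3.12 × 5.68 × 3.25 = 57.60 ft³/s
w_5 = (15.1 − 6.2)/2 = 4.45 ft; q_5 = 3.89 × 4.69 × 4.45 = 81.19 ft³/s
w_6 = (15.1 − 11.3)/2 = 1.9 ft; q_6 = 1.70 × 1.49 × 1.9 = 4.813 ft³/s
Q = Σ qᵢ = 190.3 ft³/s

190 ft³/s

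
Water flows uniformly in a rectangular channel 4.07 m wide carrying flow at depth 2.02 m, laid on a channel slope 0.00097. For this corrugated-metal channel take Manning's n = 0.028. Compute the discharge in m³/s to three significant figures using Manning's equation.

9.23 m³/s

A = b·y = 4.07 × 2.02 = 8.221 m²
P = b + 2y = 4.07 + 2×2.02 = 8.110 m
R = A/P = 8.221/8.110 = 1.014 m
Q = (1/n)·A·R^(2/3)·S^(1/2) = (1/0.028) × 8.221 × 1.014^(2/3) × 0.00097^(1/2) = 9.228 m³/s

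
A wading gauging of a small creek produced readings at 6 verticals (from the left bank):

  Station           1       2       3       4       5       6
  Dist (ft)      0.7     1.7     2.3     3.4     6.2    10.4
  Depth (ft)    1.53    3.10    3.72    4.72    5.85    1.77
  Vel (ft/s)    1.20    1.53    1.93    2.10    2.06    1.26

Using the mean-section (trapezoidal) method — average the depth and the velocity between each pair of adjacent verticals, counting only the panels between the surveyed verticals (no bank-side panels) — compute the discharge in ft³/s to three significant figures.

Panel 1-2: Δb = 1 ft, d̄ = (1.53+3.10)/2 = 2.315, v̄ = (1.20+1.53)/2 = 1.365 → q = 1×2.315×1.365 = 3.160 ft³/s
Panel 2-3: Δb = 0.6 ft, d̄ = (3.10+3.72)/2 = 3.41, v̄ = (1.53+1.93)/2 = 1.73 → q = 0.6×3.41×1.73 = 3.540 ft³/s
Panel 3-4: Δb = 1.1 ft, d̄ = (3.72+4.72)/2 = 4.22, v̄ = (1.93+2.10)/2 = 2.015 → q = 1.1×4.22×2.015 = 9.354 ft³/s
Panel 4-5: Δb = 2.8 ft, d̄ = (4.72+5.85)/2 = 5.285, v̄ = (2.10+2.06)/2 = 2.08 → q = 2.8×5.285×2.08 = 30.78 ft³/s
Panel 5-6: Δb = 4.2 ft, d̄ = (5.85+1.77)/2 = 3.81, v̄ = (2.06+1.26)/2 = 1.66 → q = 4.2×3.81×1.66 = 26.56 ft³/s
Q = Σ q = 73.40 ft³/s

73.4 ft³/s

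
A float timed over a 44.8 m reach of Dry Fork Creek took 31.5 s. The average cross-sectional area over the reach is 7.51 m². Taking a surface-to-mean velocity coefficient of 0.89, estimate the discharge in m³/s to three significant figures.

9.51 m³/s

v_surface = L / t̄ = 44.8 / 31.5 = 1.422 m/s
v_mean = 0.89 × 1.422 = 1.266 m/s
Q = A × v_mean = 7.51 × 1.266 = 9.506 m³/s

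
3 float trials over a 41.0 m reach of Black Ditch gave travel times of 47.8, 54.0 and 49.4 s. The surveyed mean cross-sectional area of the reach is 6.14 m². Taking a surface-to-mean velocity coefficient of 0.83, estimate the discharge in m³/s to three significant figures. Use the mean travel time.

t̄ = (47.8 + 54.0 + 49.4) / 3 = 50.4 s
v_surface = L / t̄ = 41.0 / 50.4 = 0.8135 m/s
v_mean = 0.83 × 0.8135 = 0.6752 m/s
Q = A × v_mean = 6.14 × 0.6752 = 4.146 m³/s

4.15 m³/s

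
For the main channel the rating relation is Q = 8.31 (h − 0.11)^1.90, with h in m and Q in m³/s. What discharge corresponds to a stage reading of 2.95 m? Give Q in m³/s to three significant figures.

60.4 m³/s

Q = 8.31 × (2.95 − 0.11)^1.90 = 8.31 × 2.84^1.90 = 60.38 m³/s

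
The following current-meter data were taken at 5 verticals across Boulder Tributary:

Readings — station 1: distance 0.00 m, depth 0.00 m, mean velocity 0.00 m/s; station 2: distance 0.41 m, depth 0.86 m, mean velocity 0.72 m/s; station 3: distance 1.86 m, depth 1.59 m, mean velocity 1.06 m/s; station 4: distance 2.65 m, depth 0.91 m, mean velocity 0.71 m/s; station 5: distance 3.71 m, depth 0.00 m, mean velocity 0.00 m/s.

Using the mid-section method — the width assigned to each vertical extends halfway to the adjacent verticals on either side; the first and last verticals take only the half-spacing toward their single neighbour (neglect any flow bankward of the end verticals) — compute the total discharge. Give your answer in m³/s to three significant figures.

w_2 = (1.86 − 0.00)/2 = 0.93 m; q_2 = 0.72 × 0.86 × 0.93 = 0.5759 m³/s
w_3 = (2.65 − 0.41)/2 = 1.12 m; q_3 = 1.06 × 1.59 × 1.12 = 1.888 m³/s
w_4 = (3.71 − 1.86)/2 = 0.925 m; q_4 = 0.71 × 0.91 × 0.925 = 0.5976 m³/s
Stations 1, 5 contribute zero (depth or velocity is 0).
Q = Σ qᵢ = 3.061 m³/s

3.06 m³/s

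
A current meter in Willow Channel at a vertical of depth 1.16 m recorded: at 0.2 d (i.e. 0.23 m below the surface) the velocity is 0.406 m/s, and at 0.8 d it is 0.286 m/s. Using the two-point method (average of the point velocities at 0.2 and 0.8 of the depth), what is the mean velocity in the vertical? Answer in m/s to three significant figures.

0.346 m/s

v̄ = (0.406 + 0.286) / 2 = 0.3460 m/s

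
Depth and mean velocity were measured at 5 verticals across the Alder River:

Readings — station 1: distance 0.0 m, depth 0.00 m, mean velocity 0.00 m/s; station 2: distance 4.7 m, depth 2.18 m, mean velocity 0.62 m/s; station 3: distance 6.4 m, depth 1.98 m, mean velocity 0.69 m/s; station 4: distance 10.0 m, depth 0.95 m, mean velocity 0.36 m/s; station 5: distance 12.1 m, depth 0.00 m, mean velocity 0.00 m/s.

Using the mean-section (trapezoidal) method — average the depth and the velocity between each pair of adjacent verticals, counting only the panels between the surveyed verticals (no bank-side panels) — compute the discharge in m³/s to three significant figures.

Panel 1-2: Δb = 4.7 m, d̄ = (0.00+2.18)/2 = 1.09, v̄ = (0.00+0.62)/2 = 0.31 → q = 4.7×1.09×0.31 = 1.588 m³/s
Panel 2-3: Δb = 1.7 m, d̄ = (2.18+1.98)/2 = 2.08, v̄ = (0.62+0.69)/2 = 0.655 → q = 1.7×2.08×0.655 = 2.316 m³/s
Panel 3-4: Δb = 3.6 m, d̄ = (1.98+0.95)/2 = 1.465, v̄ = (0.69+0.36)/2 = 0.525 → q = 3.6×1.465×0.525 = 2.769 m³/s
Panel 4-5: Δb = 2.1 m, d̄ = (0.95+0.00)/2 = 0.475, v̄ = (0.36+0.00)/2 = 0.18 → q = 2.1×0.475×0.18 = 0.1796 m³/s
Q = Σ q = 6.853 m³/s

6.85 m³/s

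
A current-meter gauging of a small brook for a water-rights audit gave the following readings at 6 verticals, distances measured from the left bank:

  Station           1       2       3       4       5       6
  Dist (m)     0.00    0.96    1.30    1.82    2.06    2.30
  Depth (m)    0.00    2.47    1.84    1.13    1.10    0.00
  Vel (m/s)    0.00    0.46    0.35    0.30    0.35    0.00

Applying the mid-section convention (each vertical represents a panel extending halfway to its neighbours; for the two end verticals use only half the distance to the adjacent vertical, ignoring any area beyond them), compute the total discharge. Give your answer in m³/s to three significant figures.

1.24 m³/s

w_2 = (1.30 − 0.00)/2 = 0.65 m; q_2 = 0.46 × 2.47 × 0.65 = 0.7385 m³/s
w_3 = (1.82 − 0.96)/2 = 0.43 m; q_3 = 0.35 × 1.84 × 0.43 = 0.2769 m³/s
w_4 = (2.06 − 1.30)/2 = 0.38 m; q_4 = 0.30 × 1.13 × 0.38 = 0.1288 m³/s
w_5 = (2.30 − 1.82)/2 = 0.24 m; q_5 = 0.35 × 1.10 × 0.24 = 0.09240 m³/s
Stations 1, 6 contribute zero (depth or velocity is 0).
Q = Σ qᵢ = 1.237 m³/s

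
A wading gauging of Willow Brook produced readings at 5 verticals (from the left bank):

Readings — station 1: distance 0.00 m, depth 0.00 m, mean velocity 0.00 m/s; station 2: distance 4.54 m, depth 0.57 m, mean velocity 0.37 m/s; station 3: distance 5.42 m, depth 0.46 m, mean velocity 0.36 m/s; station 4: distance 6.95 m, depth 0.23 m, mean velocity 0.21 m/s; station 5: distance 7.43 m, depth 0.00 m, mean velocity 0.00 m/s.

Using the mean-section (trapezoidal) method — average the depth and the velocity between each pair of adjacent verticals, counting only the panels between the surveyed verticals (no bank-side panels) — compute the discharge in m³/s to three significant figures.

0.561 m³/s

Panel 1-2: Δb = 4.54 m, d̄ = (0.00+0.57)/2 = 0.285, v̄ = (0.00+0.37)/2 = 0.185 → q = 4.54×0.285×0.185 = 0.2394 m³/s
Panel 2-3: Δb = 0.88 m, d̄ = (0.57+0.46)/2 = 0.515, v̄ = (0.37+0.36)/2 = 0.365 → q = 0.88×0.515×0.365 = 0.1654 m³/s
Panel 3-4: Δb = 1.53 m, d̄ = (0.46+0.23)/2 = 0.345, v̄ = (0.36+0.21)/2 = 0.285 → q = 1.53×0.345×0.285 = 0.1504 m³/s
Panel 4-5: Δb = 0.48 m, d̄ = (0.23+0.00)/2 = 0.115, v̄ = (0.21+0.00)/2 = 0.105 → q = 0.48×0.115×0.105 = 0.005796 m³/s
Q = Σ q = 0.5610 m³/s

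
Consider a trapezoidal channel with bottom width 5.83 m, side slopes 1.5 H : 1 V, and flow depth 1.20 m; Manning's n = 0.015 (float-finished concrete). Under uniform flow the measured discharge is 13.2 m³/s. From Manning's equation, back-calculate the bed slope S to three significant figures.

0.000537

A = (b + z·y)·y = (5.83 + 1.5×1.20)×1.20 = 9.156 m²
P = b + 2y√(1+z²) = 5.83 + 2×1.20×√(1+1.5²) = 10.16 m
R = A/P = 9.156/10.16 = 0.9015 m
S = (Q·n / (1·A·R^(2/3)))² = (13.2×0.015 / (1×9.156×0.9332))² = 0.0005370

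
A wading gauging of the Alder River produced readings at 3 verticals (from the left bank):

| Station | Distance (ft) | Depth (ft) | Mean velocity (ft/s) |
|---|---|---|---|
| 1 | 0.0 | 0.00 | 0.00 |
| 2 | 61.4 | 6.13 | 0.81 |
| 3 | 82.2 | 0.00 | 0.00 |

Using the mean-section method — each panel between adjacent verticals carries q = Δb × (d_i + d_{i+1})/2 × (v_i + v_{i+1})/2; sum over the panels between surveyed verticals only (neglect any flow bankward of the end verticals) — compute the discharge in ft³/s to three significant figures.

102 ft³/s

Panel 1-2: Δb = 61.4 ft, d̄ = (0.00+6.13)/2 = 3.065, v̄ = (0.00+0.81)/2 = 0.405 → q = 61.4×3.065×0.405 = 76.22 ft³/s
Panel 2-3: Δb = 20.8 ft, d̄ = (6.13+0.00)/2 = 3.065, v̄ = (0.81+0.00)/2 = 0.405 → q = 20.8×3.065×0.405 = 25.82 ft³/s
Q = Σ q = 102.0 ft³/s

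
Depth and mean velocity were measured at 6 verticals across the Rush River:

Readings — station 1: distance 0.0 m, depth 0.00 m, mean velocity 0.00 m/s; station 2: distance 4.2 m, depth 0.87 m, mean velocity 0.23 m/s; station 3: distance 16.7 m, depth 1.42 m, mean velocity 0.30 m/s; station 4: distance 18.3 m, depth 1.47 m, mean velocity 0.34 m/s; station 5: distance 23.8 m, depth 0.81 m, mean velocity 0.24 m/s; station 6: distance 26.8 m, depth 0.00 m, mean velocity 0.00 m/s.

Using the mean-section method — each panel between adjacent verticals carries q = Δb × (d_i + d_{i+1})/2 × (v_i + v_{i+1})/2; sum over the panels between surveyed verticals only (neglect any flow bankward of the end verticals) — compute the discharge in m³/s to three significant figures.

Panel 1-2: Δb = 4.2 m, d̄ = (0.00+0.87)/2 = 0.435, v̄ = (0.00+0.23)/2 = 0.115 → q = 4.2×0.435×0.115 = 0.2101 m³/s
Panel 2-3: Δb = 12.5 m, d̄ = (0.87+1.42)/2 = 1.145, v̄ = (0.23+0.30)/2 = 0.265 → q = 12.5×1.145×0.265 = 3.793 m³/s
Panel 3-4: Δb = 1.6 m, d̄ = (1.42+1.47)/2 = 1.445, v̄ = (0.30+0.34)/2 = 0.32 → q = 1.6×1.445×0.32 = 0.7398 m³/s
Panel 4-5: Δb = 5.5 m, d̄ = (1.47+0.81)/2 = 1.14, v̄ = (0.34+0.24)/2 = 0.29 → q = 5.5×1.14×0.29 = 1.818 m³/s
Panel 5-6: Δb = 3 m, d̄ = (0.81+0.00)/2 = 0.405, v̄ = (0.24+0.00)/2 = 0.12 → q = 3×0.405×0.12 = 0.1458 m³/s
Q = Σ q = 6.707 m³/s

6.71 m³/s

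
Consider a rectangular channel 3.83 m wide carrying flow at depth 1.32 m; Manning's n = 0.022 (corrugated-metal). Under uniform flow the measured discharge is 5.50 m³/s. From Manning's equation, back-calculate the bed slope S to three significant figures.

A = b·y = 3.83 × 1.32 = 5.056 m²
P = b + 2y = 3.83 + 2×1.32 = 6.470 m
R = A/P = 5.056/6.470 = 0.7814 m
S = (Q·n / (1·A·R^(2/3)))² = (5.50×0.022 / (1×5.056×0.8484))² = 0.0007959

0.000796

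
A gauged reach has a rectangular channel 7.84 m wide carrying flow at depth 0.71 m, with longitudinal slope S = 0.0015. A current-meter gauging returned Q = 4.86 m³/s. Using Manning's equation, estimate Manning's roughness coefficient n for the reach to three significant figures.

0.0316

A = b·y = 7.84 × 0.71 = 5.566 m²
P = b + 2y = 7.84 + 2×0.71 = 9.260 m
R = A/P = 5.566/9.260 = 0.6011 m
n = (1/Q)·A·R^(2/3)·S^(1/2) = (1/4.86) × 5.566 × 0.7123 × 0.03873 = 0.03160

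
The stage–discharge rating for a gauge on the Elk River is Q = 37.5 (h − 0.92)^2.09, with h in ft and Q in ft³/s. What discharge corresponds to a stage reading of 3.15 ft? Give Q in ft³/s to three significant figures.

200 ft³/s

Q = 37.5 × (3.15 − 0.92)^2.09 = 37.5 × 2.23^2.09 = 200.4 ft³/s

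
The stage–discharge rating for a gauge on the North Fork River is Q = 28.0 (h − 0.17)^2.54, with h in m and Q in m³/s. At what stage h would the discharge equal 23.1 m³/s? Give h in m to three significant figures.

h − h₀ = (Q/C)^(1/b) = (23.1/28.0)^(1/2.54) = 0.9271 m
h = 0.17 + 0.9271 = 1.097 m

1.10 m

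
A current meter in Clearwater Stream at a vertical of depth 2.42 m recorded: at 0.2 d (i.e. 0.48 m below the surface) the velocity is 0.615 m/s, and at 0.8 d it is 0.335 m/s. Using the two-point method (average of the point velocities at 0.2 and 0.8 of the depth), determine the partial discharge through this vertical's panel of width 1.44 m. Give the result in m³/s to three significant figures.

1.66 m³/s

v̄ = (0.615 + 0.335) / 2 = 0.4750 m/s
q = v̄ × d × w = 0.4750 × 2.42 × 1.44 = 1.655 m³/s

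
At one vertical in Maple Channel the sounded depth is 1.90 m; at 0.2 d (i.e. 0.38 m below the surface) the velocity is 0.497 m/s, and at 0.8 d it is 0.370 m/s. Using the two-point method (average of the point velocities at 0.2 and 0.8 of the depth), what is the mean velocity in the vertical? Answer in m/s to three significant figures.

v̄ = (0.497 + 0.370) / 2 = 0.4335 m/s

0.434 m/s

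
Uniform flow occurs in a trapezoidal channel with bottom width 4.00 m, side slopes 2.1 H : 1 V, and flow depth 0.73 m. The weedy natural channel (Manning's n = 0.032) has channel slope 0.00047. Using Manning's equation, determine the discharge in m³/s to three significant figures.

1.83 m³/s

A = (b + z·y)·y = (4.00 + 2.1×0.73)×0.73 = 4.039 m²
P = b + 2y√(1+z²) = 4.00 + 2×0.73×√(1+2.1²) = 7.396 m
R = A/P = 4.039/7.396 = 0.5461 m
Q = (1/n)·A·R^(2/3)·S^(1/2) = (1/0.032) × 4.039 × 0.5461^(2/3) × 0.00047^(1/2) = 1.828 m³/s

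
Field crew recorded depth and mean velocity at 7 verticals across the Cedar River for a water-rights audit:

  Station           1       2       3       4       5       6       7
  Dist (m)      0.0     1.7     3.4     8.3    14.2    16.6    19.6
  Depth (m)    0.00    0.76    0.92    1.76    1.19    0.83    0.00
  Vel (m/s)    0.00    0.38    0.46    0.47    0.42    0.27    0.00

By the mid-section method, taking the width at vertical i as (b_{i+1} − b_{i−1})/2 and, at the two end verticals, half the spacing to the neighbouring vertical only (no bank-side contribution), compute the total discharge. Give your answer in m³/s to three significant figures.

w_2 = (3.4 − 0.0)/2 = 1.7 m; q_2 = 0.38 × 0.76 × 1.7 = 0.4910 m³/s
w_3 = (8.3 − 1.7)/2 = 3.3 m; q_3 = 0.46 × 0.92 × 3.3 = 1.397 m³/s
w_4 = (14.2 − 3.4)/2 = 5.4 m; q_4 = 0.47 × 1.76 × 5.4 = 4.467 m³/s
w_5 = (16.6 − 8.3)/2 = 4.15 m; q_5 = 0.42 × 1.19 × 4.15 = 2.074 m³/s
w_6 = (19.6 − 14.2)/2 = 2.7 m; q_6 = 0.27 × 0.83 × 2.7 = 0.6051 m³/s
Stations 1, 7 contribute zero (depth or velocity is 0).
Q = Σ qᵢ = 9.034 m³/s

9.03 m³/s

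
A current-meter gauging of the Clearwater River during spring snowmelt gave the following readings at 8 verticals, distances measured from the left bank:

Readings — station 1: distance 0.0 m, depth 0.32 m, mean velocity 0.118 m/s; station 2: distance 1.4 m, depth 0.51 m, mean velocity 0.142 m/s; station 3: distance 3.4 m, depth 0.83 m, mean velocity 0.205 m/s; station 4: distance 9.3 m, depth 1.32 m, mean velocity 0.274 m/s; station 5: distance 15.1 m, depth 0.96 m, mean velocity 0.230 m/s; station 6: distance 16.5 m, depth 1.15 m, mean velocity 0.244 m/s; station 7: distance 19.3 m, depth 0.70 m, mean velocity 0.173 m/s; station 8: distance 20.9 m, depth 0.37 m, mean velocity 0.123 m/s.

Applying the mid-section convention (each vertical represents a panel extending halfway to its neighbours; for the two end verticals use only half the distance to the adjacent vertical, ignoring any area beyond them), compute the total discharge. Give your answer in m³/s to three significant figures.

4.62 m³/s

w_1 = (1.4 − 0.0)/2 = 0.7 m; q_1 = 0.118 × 0.32 × 0.7 = 0.02643 m³/s
w_2 = (3.4 − 0.0)/2 = 1.7 m; q_2 = 0.142 × 0.51 × 1.7 = 0.1231 m³/s
w_3 = (9.3 − 1.4)/2 = 3.95 m; q_3 = 0.205 × 0.83 × 3.95 = 0.6721 m³/s
w_4 = (15.1 − 3.4)/2 = 5.85 m; q_4 = 0.274 × 1.32 × 5.85 = 2.116 m³/s
w_5 = (16.5 − 9.3)/2 = 3.6 m; q_5 = 0.230 × 0.96 × 3.6 = 0.7949 m³/s
w_6 = (19.3 − 15.1)/2 = 2.1 m; q_6 = 0.244 × 1.15 × 2.1 = 0.5893 m³/s
w_7 = (20.9 − 16.5)/2 = 2.2 m; q_7 = 0.173 × 0.70 × 2.2 = 0.2664 m³/s
w_8 = (20.9 − 19.3)/2 = 0.8 m; q_8 = 0.123 × 0.37 × 0.8 = 0.03641 m³/s
Q = Σ qᵢ = 4.624 m³/s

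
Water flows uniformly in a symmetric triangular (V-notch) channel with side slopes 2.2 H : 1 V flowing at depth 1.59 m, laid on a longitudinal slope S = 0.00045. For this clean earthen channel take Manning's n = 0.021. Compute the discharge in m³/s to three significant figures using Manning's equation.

A = z·y² = 2.2×1.59² = 5.562 m²
P = 2y√(1+z²) = 2×1.59×√(1+2.2²) = 7.685 m
R = A/P = 5.562/7.685 = 0.7237 m
Q = (1/n)·A·R^(2/3)·S^(1/2) = (1/0.021) × 5.562 × 0.7237^(2/3) × 0.00045^(1/2) = 4.529 m³/s

4.53 m³/s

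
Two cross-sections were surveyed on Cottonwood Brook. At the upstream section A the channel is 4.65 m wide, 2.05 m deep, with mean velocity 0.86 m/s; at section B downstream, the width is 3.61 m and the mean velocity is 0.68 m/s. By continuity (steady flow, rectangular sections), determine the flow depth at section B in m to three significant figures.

3.34 m

Q = A₁V₁ = (4.65×2.05) × 0.86 = 8.198 m³/s
d₂ = Q/(b₂ V₂) = 8.198/(3.61×0.68) = 3.340 m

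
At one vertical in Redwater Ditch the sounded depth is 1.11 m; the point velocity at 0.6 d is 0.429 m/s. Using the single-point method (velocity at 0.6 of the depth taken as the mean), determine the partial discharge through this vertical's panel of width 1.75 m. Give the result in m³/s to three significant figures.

0.833 m³/s

v̄ = v₀.₆ = 0.429 m/s
q = v̄ × d × w = 0.4290 × 1.11 × 1.75 = 0.8333 m³/s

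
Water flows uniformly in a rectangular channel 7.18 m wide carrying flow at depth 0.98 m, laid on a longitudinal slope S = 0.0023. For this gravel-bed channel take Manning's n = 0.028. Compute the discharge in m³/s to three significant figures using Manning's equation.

A = b·y = 7.18 × 0.98 = 7.036 m²
P = b + 2y = 7.18 + 2×0.98 = 9.140 m
R = A/P = 7.036/9.140 = 0.7698 m
Q = (1/n)·A·R^(2/3)·S^(1/2) = (1/0.028) × 7.036 × 0.7698^(2/3) × 0.0023^(1/2) = 10.12 m³/s

10.1 m³/s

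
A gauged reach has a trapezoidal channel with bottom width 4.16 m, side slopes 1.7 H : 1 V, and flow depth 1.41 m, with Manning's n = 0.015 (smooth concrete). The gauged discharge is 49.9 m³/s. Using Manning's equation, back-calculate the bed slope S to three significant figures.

A = (b + z·y)·y = (4.16 + 1.7×1.41)×1.41 = 9.245 m²
P = b + 2y√(1+z²) = 4.16 + 2×1.41×√(1+1.7²) = 9.722 m
R = A/P = 9.245/9.722 = 0.9510 m
S = (Q·n / (1·A·R^(2/3)))² = (49.9×0.015 / (1×9.245×0.9670))² = 0.007009

0.00701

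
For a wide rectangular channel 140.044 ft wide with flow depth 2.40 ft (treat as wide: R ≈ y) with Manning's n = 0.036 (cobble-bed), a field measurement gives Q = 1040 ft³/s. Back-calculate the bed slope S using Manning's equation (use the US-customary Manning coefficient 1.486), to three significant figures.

A = b·y = 140.044 × 2.40 = 336.1 ft²
Wide channel: R ≈ y = 2.40 ft
S = (Q·n / (1.486·A·R^(2/3)))² = (1040×0.036 / (1.486×336.1×1.793))² = 0.001749

0.00175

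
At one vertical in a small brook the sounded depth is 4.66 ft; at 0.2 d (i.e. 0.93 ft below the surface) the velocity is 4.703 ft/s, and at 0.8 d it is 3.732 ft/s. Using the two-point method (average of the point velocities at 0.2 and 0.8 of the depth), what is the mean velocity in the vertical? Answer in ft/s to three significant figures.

v̄ = (4.703 + 3.732) / 2 = 4.218 ft/s

4.22 ft/s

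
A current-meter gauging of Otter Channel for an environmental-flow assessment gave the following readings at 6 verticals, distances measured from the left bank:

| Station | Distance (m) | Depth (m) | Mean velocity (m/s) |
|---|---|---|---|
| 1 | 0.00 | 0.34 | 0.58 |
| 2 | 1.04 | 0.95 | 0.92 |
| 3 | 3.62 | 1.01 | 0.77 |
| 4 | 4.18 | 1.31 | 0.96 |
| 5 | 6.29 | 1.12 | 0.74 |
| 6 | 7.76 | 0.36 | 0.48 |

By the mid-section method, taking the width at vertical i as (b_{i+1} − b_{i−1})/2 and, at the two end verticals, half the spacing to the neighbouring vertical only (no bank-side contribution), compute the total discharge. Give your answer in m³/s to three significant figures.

6.19 m³/s

w_1 = (1.04 − 0.00)/2 = 0.52 m; q_1 = 0.58 × 0.34 × 0.52 = 0.1025 m³/s
w_2 = (3.62 − 0.00)/2 = 1.81 m; q_2 = 0.92 × 0.95 × 1.81 = 1.582 m³/s
w_3 = (4.18 − 1.04)/2 = 1.57 m; q_3 = 0.77 × 1.01 × 1.57 = 1.221 m³/s
w_4 = (6.29 − 3.62)/2 = 1.335 m; q_4 = 0.96 × 1.31 × 1.335 = 1.679 m³/s
w_5 = (7.76 − 4.18)/2 = 1.79 m; q_5 = 0.74 × 1.12 × 1.79 = 1.484 m³/s
w_6 = (7.76 − 6.29)/2 = 0.735 m; q_6 = 0.48 × 0.36 × 0.735 = 0.1270 m³/s
Q = Σ qᵢ = 6.195 m³/s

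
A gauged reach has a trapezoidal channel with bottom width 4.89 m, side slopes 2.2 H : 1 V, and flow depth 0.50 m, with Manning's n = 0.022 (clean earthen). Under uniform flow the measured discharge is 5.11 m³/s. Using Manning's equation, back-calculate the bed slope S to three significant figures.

0.00463

A = (b + z·y)·y = (4.89 + 2.2×0.50)×0.50 = 2.995 m²
P = b + 2y√(1+z²) = 4.89 + 2×0.50×√(1+2.2²) = 7.307 m
R = A/P = 2.995/7.307 = 0.4099 m
S = (Q·n / (1·A·R^(2/3)))² = (5.11×0.022 / (1×2.995×0.5518))² = 0.004627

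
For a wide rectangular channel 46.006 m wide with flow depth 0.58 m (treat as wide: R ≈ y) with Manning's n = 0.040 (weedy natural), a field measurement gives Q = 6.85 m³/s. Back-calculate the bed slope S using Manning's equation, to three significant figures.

0.000218

A = b·y = 46.006 × 0.58 = 26.68 m²
Wide channel: R ≈ y = 0.58 m
S = (Q·n / (1·A·R^(2/3)))² = (6.85×0.040 / (1×26.68×0.6955))² = 0.0002180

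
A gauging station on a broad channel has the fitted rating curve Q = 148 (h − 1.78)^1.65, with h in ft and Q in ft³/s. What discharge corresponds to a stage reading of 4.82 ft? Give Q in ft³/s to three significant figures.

927 ft³/s

Q = 148 × (4.82 − 1.78)^1.65 = 148 × 3.04^1.65 = 926.8 ft³/s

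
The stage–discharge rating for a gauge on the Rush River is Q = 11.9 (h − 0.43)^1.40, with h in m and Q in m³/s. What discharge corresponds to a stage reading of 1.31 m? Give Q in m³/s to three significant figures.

Q = 11.9 × (1.31 − 0.43)^1.40 = 11.9 × 0.88^1.40 = 9.950 m³/s

9.95 m³/s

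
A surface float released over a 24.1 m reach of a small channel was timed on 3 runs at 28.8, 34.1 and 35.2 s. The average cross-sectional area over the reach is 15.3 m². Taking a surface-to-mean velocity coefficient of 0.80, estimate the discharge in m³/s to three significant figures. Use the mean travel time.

t̄ = (28.8 + 34.1 + 35.2) / 3 = 32.7 s
v_surface = L / t̄ = 24.1 / 32.7 = 0.7370 m/s
v_mean = 0.80 × 0.7370 = 0.5896 m/s
Q = A × v_mean = 15.3 × 0.5896 = 9.021 m³/s

9.02 m³/s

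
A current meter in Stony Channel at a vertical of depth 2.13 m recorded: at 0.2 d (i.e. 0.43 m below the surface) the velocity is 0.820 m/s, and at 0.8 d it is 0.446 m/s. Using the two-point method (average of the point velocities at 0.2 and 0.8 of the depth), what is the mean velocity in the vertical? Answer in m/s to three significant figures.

v̄ = (0.820 + 0.446) / 2 = 0.6330 m/s

0.633 m/s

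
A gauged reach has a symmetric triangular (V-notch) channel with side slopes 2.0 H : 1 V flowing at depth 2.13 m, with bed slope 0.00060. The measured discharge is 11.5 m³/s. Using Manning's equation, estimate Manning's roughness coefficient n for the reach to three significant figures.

0.0187

A = z·y² = 2.0×2.13² = 9.074 m²
P = 2y√(1+z²) = 2×2.13×√(1+2.0²) = 9.526 m
R = A/P = 9.074/9.526 = 0.9526 m
n = (1/Q)·A·R^(2/3)·S^(1/2) = (1/11.5) × 9.074 × 0.9681 × 0.02449 = 0.01871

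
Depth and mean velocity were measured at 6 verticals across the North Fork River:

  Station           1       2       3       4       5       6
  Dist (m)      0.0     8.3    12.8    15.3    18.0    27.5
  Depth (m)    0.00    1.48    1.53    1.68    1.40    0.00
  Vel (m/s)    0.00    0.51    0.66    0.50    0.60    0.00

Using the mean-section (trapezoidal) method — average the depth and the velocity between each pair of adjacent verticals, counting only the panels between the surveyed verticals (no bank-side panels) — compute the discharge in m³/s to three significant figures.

Panel 1-2: Δb = 8.3 m, d̄ = (0.00+1.48)/2 = 0.74, v̄ = (0.00+0.51)/2 = 0.255 → q = 8.3×0.74×0.255 = 1.566 m³/s
Panel 2-3: Δb = 4.5 m, d̄ = (1.48+1.53)/2 = 1.505, v̄ = (0.51+0.66)/2 = 0.585 → q = 4.5×1.505×0.585 = 3.962 m³/s
Panel 3-4: Δb = 2.5 m, d̄ = (1.53+1.68)/2 = 1.605, v̄ = (0.66+0.50)/2 = 0.58 → q = 2.5×1.605×0.58 = 2.327 m³/s
Panel 4-5: Δb = 2.7 m, d̄ = (1.68+1.40)/2 = 1.54, v̄ = (0.50+0.60)/2 = 0.55 → q = 2.7×1.54×0.55 = 2.287 m³/s
Panel 5-6: Δb = 9.5 m, d̄ = (1.40+0.00)/2 = 0.7, v̄ = (0.60+0.00)/2 = 0.3 → q = 9.5×0.7×0.3 = 1.995 m³/s
Q = Σ q = 12.14 m³/s

12.1 m³/s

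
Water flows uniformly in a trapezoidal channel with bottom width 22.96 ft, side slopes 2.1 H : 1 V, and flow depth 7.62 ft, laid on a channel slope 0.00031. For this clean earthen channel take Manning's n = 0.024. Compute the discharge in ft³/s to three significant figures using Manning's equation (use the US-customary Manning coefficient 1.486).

957 ft³/s

A = (b + z·y)·y = (22.96 + 2.1×7.62)×7.62 = 296.9 ft²
P = b + 2y√(1+z²) = 22.96 + 2×7.62×√(1+2.1²) = 58.41 ft
R = A/P = 296.9/58.41 = 5.083 ft
Q = (1.486/n)·A·R^(2/3)·S^(1/2) = (1.486/0.024) × 296.9 × 5.083^(2/3) × 0.00031^(1/2) = 956.8 ft³/s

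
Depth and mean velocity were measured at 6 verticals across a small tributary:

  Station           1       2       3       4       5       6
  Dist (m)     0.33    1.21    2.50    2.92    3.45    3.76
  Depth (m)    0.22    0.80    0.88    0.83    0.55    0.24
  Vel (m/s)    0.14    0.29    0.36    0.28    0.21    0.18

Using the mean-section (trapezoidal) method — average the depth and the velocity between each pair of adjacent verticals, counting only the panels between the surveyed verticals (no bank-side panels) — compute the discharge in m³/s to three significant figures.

Panel 1-2: Δb = 0.88 m, d̄ = (0.22+0.80)/2 = 0.51, v̄ = (0.14+0.29)/2 = 0.215 → q = 0.88×0.51×0.215 = 0.09649 m³/s
Panel 2-3: Δb = 1.29 m, d̄ = (0.80+0.88)/2 = 0.84, v̄ = (0.29+0.36)/2 = 0.325 → q = 1.29×0.84×0.325 = 0.3522 m³/s
Panel 3-4: Δb = 0.42 m, d̄ = (0.88+0.83)/2 = 0.855, v̄ = (0.36+0.28)/2 = 0.32 → q = 0.42×0.855×0.32 = 0.1149 m³/s
Panel 4-5: Δb = 0.53 m, d̄ = (0.83+0.55)/2 = 0.69, v̄ = (0.28+0.21)/2 = 0.245 → q = 0.53×0.69×0.245 = 0.08960 m³/s
Panel 5-6: Δb = 0.31 m, d̄ = (0.55+0.24)/2 = 0.395, v̄ = (0.21+0.18)/2 = 0.195 → q = 0.31×0.395×0.195 = 0.02388 m³/s
Q = Σ q = 0.6770 m³/s

0.677 m³/s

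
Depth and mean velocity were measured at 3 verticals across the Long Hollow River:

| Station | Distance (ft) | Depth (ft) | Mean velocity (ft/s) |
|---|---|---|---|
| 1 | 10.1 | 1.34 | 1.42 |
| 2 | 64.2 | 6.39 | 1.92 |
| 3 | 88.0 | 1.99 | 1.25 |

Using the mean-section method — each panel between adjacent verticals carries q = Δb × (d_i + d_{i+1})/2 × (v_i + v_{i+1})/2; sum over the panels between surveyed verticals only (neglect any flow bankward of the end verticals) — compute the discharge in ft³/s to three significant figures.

Panel 1-2: Δb = 54.1 ft, d̄ = (1.34+6.39)/2 = 3.865, v̄ = (1.42+1.92)/2 = 1.67 → q = 54.1×3.865×1.67 = 349.2 ft³/s
Panel 2-3: Δb = 23.8 ft, d̄ = (6.39+1.99)/2 = 4.19, v̄ = (1.92+1.25)/2 = 1.585 → q = 23.8×4.19×1.585 = 158.1 ft³/s
Q = Σ q = 507.3 ft³/s

507 ft³/s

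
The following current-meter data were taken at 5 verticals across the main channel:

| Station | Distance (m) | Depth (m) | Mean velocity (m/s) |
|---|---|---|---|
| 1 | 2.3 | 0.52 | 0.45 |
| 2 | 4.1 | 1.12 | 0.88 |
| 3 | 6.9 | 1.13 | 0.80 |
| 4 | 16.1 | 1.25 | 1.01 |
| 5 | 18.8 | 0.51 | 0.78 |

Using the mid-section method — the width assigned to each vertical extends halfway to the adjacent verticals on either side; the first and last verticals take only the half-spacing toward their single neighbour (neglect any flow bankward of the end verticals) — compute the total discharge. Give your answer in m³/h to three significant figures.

57400 m³/h

w_1 = (4.1 − 2.3)/2 = 0.9 m; q_1 = 0.45 × 0.52 × 0.9 = 0.2106 m³/s
w_2 = (6.9 − 2.3)/2 = 2.3 m; q_2 = 0.88 × 1.12 × 2.3 = 2.267 m³/s
w_3 = (16.1 − 4.1)/2 = 6 m; q_3 = 0.80 × 1.13 × 6 = 5.424 m³/s
w_4 = (18.8 − 6.9)/2 = 5.95 m; q_4 = 1.01 × 1.25 × 5.95 = 7.512 m³/s
w_5 = (18.8 − 16.1)/2 = 1.35 m; q_5 = 0.78 × 0.51 × 1.35 = 0.5370 m³/s
Q = Σ qᵢ = 15.95 m³/s
= 15.95 × 3600 = 57420 m³/h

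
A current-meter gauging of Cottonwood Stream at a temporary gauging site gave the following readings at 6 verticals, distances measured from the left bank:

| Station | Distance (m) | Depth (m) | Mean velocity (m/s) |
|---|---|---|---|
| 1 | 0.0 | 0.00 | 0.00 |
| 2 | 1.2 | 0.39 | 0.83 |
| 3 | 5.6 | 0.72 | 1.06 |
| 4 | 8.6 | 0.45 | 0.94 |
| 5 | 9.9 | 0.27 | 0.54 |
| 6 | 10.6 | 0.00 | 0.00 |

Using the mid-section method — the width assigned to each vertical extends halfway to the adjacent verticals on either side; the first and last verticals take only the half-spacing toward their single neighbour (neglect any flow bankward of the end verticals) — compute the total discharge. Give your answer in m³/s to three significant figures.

4.79 m³/s

w_2 = (5.6 − 0.0)/2 = 2.8 m; q_2 = 0.83 × 0.39 × 2.8 = 0.9064 m³/s
w_3 = (8.6 − 1.2)/2 = 3.7 m; q_3 = 1.06 × 0.72 × 3.7 = 2.824 m³/s
w_4 = (9.9 − 5.6)/2 = 2.15 m; q_4 = 0.94 × 0.45 × 2.15 = 0.9095 m³/s
w_5 = (10.6 − 8.6)/2 = 1 m; q_5 = 0.54 × 0.27 × 1 = 0.1458 m³/s
Stations 1, 6 contribute zero (depth or velocity is 0).
Q = Σ qᵢ = 4.785 m³/s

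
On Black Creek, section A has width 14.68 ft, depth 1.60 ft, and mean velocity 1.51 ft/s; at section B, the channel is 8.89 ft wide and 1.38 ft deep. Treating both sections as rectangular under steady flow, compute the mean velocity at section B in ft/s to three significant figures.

2.89 ft/s

Q = A₁V₁ = (14.68×1.60) × 1.51 = 35.47 ft³/s
A₂ = 8.89 × 1.38 = 12.27 ft²
V₂ = Q/A₂ = 35.47/12.27 = 2.891 ft/s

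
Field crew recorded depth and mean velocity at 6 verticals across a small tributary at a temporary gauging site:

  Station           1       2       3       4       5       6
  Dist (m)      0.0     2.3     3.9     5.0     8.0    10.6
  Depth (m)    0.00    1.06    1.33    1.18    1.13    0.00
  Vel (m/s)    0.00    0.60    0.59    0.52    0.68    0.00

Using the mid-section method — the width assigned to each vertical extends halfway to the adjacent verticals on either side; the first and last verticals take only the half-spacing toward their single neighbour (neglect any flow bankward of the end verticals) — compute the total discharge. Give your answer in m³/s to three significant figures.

w_2 = (3.9 − 0.0)/2 = 1.95 m; q_2 = 0.60 × 1.06 × 1.95 = 1.240 m³/s
w_3 = (5.0 − 2.3)/2 = 1.35 m; q_3 = 0.59 × 1.33 × 1.35 = 1.059 m³/s
w_4 = (8.0 − 3.9)/2 = 2.05 m; q_4 = 0.52 × 1.18 × 2.05 = 1.258 m³/s
w_5 = (10.6 − 5.0)/2 = 2.8 m; q_5 = 0.68 × 1.13 × 2.8 = 2.152 m³/s
Stations 1, 6 contribute zero (depth or velocity is 0).
Q = Σ qᵢ = 5.709 m³/s

5.71 m³/s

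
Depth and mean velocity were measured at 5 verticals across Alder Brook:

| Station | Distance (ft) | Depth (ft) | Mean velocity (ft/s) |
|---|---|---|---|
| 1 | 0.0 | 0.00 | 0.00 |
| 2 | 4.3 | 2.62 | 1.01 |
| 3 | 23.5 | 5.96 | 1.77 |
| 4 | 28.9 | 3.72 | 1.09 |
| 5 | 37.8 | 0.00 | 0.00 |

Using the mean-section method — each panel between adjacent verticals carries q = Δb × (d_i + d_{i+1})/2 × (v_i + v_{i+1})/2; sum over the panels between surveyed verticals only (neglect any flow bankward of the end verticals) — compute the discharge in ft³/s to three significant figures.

164 ft³/s

Panel 1-2: Δb = 4.3 ft, d̄ = (0.00+2.62)/2 = 1.31, v̄ = (0.00+1.01)/2 = 0.505 → q = 4.3×1.31×0.505 = 2.845 ft³/s
Panel 2-3: Δb = 19.2 ft, d̄ = (2.62+5.96)/2 = 4.29, v̄ = (1.01+1.77)/2 = 1.39 → q = 19.2×4.29×1.39 = 114.5 ft³/s
Panel 3-4: Δb = 5.4 ft, d̄ = (5.96+3.72)/2 = 4.84, v̄ = (1.77+1.09)/2 = 1.43 → q = 5.4×4.84×1.43 = 37.37 ft³/s
Panel 4-5: Δb = 8.9 ft, d̄ = (3.72+0.00)/2 = 1.86, v̄ = (1.09+0.00)/2 = 0.545 → q = 8.9×1.86×0.545 = 9.022 ft³/s
Q = Σ q = 163.7 ft³/s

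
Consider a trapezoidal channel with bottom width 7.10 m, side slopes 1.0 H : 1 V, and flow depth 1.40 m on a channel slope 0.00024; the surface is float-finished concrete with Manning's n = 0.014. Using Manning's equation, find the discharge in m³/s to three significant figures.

A = (b + z·y)·y = (7.10 + 1.0×1.40)×1.40 = 11.90 m²
P = b + 2y√(1+z²) = 7.10 + 2×1.40×√(1+1.0²) = 11.06 m
R = A/P = 11.90/11.06 = 1.076 m
Q = (1/n)·A·R^(2/3)·S^(1/2) = (1/0.014) × 11.90 × 1.076^(2/3) × 0.00024^(1/2) = 13.83 m³/s

13.8 m³/s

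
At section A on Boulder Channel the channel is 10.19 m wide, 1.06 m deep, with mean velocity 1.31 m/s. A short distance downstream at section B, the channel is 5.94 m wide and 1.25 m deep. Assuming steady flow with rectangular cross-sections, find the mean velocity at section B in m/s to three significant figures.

1.91 m/s

Q = A₁V₁ = (10.19×1.06) × 1.31 = 14.15 m³/s
A₂ = 5.94 × 1.25 = 7.425 m²
V₂ = Q/A₂ = 14.15/7.425 = 1.906 m/s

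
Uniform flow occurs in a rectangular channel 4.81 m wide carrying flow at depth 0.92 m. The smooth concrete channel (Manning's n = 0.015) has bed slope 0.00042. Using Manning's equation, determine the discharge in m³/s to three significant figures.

4.61 m³/s

A = b·y = 4.81 × 0.92 = 4.425 m²
P = b + 2y = 4.81 + 2×0.92 = 6.650 m
R = A/P = 4.425/6.650 = 0.6654 m
Q = (1/n)·A·R^(2/3)·S^(1/2) = (1/0.015) × 4.425 × 0.6654^(2/3) × 0.00042^(1/2) = 4.608 m³/s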